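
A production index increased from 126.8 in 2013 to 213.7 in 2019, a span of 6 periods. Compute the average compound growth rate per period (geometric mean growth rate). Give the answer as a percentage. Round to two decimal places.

9.09%

Growth factor = (213.7/126.8)^(1/6) = (1.685331)^(1/6) = 1.090890
Growth rate = 1.090890 − 1 = 0.090890 = 9.0890%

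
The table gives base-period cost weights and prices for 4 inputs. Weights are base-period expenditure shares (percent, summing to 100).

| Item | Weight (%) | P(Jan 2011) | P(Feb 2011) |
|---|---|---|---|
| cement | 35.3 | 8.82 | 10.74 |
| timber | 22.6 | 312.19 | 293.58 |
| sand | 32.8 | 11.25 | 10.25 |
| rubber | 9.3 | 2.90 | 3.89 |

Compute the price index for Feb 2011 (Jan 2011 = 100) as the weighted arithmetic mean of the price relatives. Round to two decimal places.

106.60

cement: 35.3 × (10.74/8.82) = 35.3 × 1.217687 = 42.9844
timber: 22.6 × (293.58/312.19) = 22.6 × 0.940389 = 21.2528
sand: 32.8 × (10.25/11.25) = 32.8 × 0.911111 = 29.8844
rubber: 9.3 × (3.89/2.90) = 9.3 × 1.341379 = 12.4748
Index = Σ wᵢ·(p₁ᵢ/p₀ᵢ) = 42.9844 + 21.2528 + 29.8844 + 12.4748 = 106.5964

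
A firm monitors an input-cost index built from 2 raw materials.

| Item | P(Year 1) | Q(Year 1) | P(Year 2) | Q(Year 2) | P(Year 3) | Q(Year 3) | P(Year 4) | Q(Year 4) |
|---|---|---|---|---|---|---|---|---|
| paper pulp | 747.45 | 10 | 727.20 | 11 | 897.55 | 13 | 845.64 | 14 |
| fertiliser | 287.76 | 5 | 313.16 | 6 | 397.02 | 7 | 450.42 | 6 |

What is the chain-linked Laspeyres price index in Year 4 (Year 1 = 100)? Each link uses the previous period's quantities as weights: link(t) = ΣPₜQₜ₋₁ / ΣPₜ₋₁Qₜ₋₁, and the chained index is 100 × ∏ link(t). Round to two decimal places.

Link Year 1→Year 2:
ΣP(Year 2)Q(Year 1) = 727.20×10 + 313.16×5 = 7272 + 1565.8 = 8837.8
ΣP(Year 1)Q(Year 1) = 747.45×10 + 287.76×5 = 7474.5 + 1438.8 = 8913.3
link = 8837.8/8913.3 = 0.991530
Link Year 2→Year 3:
ΣP(Year 3)Q(Year 2) = 897.55×11 + 397.02×6 = 9873.05 + 2382.12 = 12255.17
ΣP(Year 2)Q(Year 2) = 727.20×11 + 313.16×6 = 7999.2 + 1878.96 = 9878.16
link = 12255.17/9878.16 = 1.240633
Link Year 3→Year 4:
ΣP(Year 4)Q(Year 3) = 845.64×13 + 450.42×7 = 10993.32 + 3152.94 = 14146.26
ΣP(Year 3)Q(Year 3) = 897.55×13 + 397.02×7 = 11668.15 + 2779.14 = 14447.29
link = 14146.26/14447.29 = 0.979164
Chained index = 100 × 0.991530 × 1.240633 × 0.979164 = 120.4493

120.45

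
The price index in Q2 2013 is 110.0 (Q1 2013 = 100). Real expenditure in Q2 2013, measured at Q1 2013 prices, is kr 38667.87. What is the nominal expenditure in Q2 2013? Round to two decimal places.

42534.66

Nominal = Real × (Index/100) = 38667.87 × (110.0/100)
        = 38667.87 × 1.100 = 42534.6570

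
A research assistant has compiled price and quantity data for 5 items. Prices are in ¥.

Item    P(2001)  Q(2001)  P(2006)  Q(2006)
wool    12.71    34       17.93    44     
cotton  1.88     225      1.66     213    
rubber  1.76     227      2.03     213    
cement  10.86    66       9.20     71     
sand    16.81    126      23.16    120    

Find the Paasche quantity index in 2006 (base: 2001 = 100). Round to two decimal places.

100.76

Paasche quantity index uses current-period prices as weights.
ΣP(2006)·Q(2006) = 17.93×44 + 1.66×213 + 2.03×213 + 9.20×71 + 23.16×120 = 788.92 + 353.58 + 432.39 + 653.2 + 2779.2 = 5007.29
ΣP(2006)·Q(2001) = 17.93×34 + 1.66×225 + 2.03×227 + 9.20×66 + 23.16×126 = 609.62 + 373.5 + 460.81 + 607.2 + 2918.16 = 4969.29
Index = 5007.29 / 4969.29 × 100 = 100.7647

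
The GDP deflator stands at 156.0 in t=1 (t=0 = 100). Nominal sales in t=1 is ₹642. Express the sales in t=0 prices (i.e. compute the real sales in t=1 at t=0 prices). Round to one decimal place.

411.5

Real = Nominal ÷ (Index/100) = 642 ÷ (156.0/100)
     = 642 ÷ 1.560 = 411.5385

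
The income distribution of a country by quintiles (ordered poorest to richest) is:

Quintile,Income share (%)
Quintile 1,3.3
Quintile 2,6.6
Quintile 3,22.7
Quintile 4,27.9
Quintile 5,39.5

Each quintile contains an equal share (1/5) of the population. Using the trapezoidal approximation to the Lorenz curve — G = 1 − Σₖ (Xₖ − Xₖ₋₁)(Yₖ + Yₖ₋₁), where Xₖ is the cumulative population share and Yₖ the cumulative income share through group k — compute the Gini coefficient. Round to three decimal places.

0.375

Cumulative income shares Yₖ: 0.0330, 0.0990, 0.3260, 0.6050, 1.0000
Σ (Xₖ−Xₖ₋₁)(Yₖ+Yₖ₋₁) = (1/5)(0.0330+0.0000) + (1/5)(0.0990+0.0330) + (1/5)(0.3260+0.0990) + (1/5)(0.6050+0.3260) + (1/5)(1.0000+0.6050)
  = 0.0066 + 0.0264 + 0.0850 + 0.1862 + 0.3210 = 0.6252
G = 1 − 0.6252 = 0.3748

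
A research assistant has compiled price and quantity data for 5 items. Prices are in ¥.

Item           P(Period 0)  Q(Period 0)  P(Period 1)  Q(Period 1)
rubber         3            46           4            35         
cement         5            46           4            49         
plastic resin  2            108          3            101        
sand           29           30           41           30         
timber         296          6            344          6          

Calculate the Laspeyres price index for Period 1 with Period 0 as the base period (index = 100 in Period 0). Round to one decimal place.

Laspeyres price index uses base-period quantities as weights.
ΣP(Period 1)·Q(Period 0) = 4×46 + 4×46 + 3×108 + 41×30 + 344×6 = 184 + 184 + 324 + 1230 + 2064 = 3986
ΣP(Period 0)·Q(Period 0) = 3×46 + 5×46 + 2×108 + 29×30 + 296×6 = 138 + 230 + 216 + 870 + 1776 = 3230
Index = 3986 / 3230 × 100 = 123.4056

123.4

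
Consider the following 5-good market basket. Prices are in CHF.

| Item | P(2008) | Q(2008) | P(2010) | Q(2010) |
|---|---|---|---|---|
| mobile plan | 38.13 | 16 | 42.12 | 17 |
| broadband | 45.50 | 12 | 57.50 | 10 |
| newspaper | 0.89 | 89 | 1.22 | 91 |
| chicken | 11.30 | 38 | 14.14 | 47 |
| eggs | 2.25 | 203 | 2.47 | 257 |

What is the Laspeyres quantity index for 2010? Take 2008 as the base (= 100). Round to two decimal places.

108.11

Laspeyres quantity index uses base-period prices as weights.
ΣP(2008)·Q(2010) = 38.13×17 + 45.50×10 + 0.89×91 + 11.30×47 + 2.25×257 = 648.21 + 455 + 80.99 + 531.1 + 578.25 = 2293.55
ΣP(2008)·Q(2008) = 38.13×16 + 45.50×12 + 0.89×89 + 11.30×38 + 2.25×203 = 610.08 + 546 + 79.21 + 429.4 + 456.75 = 2121.44
Index = 2293.55 / 2121.44 × 100 = 108.1129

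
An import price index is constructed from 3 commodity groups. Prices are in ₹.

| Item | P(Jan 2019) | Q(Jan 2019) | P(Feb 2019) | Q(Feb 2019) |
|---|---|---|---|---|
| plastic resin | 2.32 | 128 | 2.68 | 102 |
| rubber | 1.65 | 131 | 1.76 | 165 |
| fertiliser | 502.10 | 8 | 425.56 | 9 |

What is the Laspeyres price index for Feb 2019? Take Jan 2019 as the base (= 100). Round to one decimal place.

Laspeyres price index uses base-period quantities as weights.
ΣP(Feb 2019)·Q(Jan 2019) = 2.68×128 + 1.76×131 + 425.56×8 = 343.04 + 230.56 + 3404.48 = 3978.08
ΣP(Jan 2019)·Q(Jan 2019) = 2.32×128 + 1.65×131 + 502.10×8 = 296.96 + 216.15 + 4016.8 = 4529.91
Index = 3978.08 / 4529.91 × 100 = 87.8181

87.8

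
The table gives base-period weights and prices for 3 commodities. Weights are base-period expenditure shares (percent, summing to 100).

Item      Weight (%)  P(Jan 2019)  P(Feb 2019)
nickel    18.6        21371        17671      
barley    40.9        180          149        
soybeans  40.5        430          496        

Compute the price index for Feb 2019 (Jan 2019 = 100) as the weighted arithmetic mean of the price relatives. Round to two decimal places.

nickel: 18.6 × (17671/21371) = 18.6 × 0.826868 = 15.3797
barley: 40.9 × (149/180) = 40.9 × 0.827778 = 33.8561
soybeans: 40.5 × (496/430) = 40.5 × 1.153488 = 46.7163
Index = Σ wᵢ·(p₁ᵢ/p₀ᵢ) = 15.3797 + 33.8561 + 46.7163 = 95.9521

95.95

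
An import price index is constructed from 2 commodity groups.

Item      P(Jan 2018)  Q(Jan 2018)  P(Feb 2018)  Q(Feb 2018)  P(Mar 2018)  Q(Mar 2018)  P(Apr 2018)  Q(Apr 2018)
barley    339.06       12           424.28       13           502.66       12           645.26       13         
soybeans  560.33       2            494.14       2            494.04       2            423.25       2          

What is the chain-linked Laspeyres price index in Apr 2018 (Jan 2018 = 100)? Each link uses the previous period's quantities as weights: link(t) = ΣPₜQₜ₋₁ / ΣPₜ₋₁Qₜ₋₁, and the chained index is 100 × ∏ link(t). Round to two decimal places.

165.80

Link Jan 2018→Feb 2018:
ΣP(Feb 2018)Q(Jan 2018) = 424.28×12 + 494.14×2 = 5091.36 + 988.28 = 6079.64
ΣP(Jan 2018)Q(Jan 2018) = 339.06×12 + 560.33×2 = 4068.72 + 1120.66 = 5189.38
link = 6079.64/5189.38 = 1.171554
Link Feb 2018→Mar 2018:
ΣP(Mar 2018)Q(Feb 2018) = 502.66×13 + 494.04×2 = 6534.58 + 988.08 = 7522.66
ΣP(Feb 2018)Q(Feb 2018) = 424.28×13 + 494.14×2 = 5515.64 + 988.28 = 6503.92
link = 7522.66/6503.92 = 1.156635
Link Mar 2018→Apr 2018:
ΣP(Apr 2018)Q(Mar 2018) = 645.26×12 + 423.25×2 = 7743.12 + 846.5 = 8589.62
ΣP(Mar 2018)Q(Mar 2018) = 502.66×12 + 494.04×2 = 6031.92 + 988.08 = 7020
link = 8589.62/7020 = 1.223593
Chained index = 100 × 1.171554 × 1.156635 × 1.223593 = 165.8042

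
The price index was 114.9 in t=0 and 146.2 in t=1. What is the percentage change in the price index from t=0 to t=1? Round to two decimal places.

Change = (146.2 − 114.9) / 114.9 × 100
       = 31.3 / 114.9 × 100 = 27.2411%

27.24%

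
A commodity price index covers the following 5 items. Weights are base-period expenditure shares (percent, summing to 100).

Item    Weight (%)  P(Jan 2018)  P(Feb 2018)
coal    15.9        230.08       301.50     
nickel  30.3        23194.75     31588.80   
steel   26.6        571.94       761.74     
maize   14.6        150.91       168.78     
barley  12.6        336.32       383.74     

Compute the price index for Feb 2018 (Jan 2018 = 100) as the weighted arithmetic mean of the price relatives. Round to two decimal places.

coal: 15.9 × (301.50/230.08) = 15.9 × 1.310414 = 20.8356
nickel: 30.3 × (31588.80/23194.75) = 30.3 × 1.361894 = 41.2654
steel: 26.6 × (761.74/571.94) = 26.6 × 1.331853 = 35.4273
maize: 14.6 × (168.78/150.91) = 14.6 × 1.118415 = 16.3289
barley: 12.6 × (383.74/336.32) = 12.6 × 1.140997 = 14.3766
Index = Σ wᵢ·(p₁ᵢ/p₀ᵢ) = 20.8356 + 41.2654 + 35.4273 + 16.3289 + 14.3766 = 128.2337

128.23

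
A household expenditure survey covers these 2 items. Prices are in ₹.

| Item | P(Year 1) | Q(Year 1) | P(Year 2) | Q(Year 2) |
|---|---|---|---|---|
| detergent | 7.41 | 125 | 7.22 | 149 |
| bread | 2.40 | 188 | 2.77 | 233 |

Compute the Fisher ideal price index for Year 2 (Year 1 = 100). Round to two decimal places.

Laspeyres component (base-period weights):
ΣP(Year 2)Q(Year 1) = 7.22×125 + 2.77×188 = 902.5 + 520.76 = 1423.26
ΣP(Year 1)Q(Year 1) = 7.41×125 + 2.40×188 = 926.25 + 451.2 = 1377.45
L = 1423.26 / 1377.45 × 100 = 103.3257
Paasche component (current-period weights):
ΣP(Year 2)Q(Year 2) = 7.22×149 + 2.77×233 = 1075.78 + 645.41 = 1721.19
ΣP(Year 1)Q(Year 2) = 7.41×149 + 2.40×233 = 1104.09 + 559.2 = 1663.29
P = 1721.19 / 1663.29 × 100 = 103.4811
Fisher = √(L × P) = √(103.3257 × 103.4811) = 103.4034

103.40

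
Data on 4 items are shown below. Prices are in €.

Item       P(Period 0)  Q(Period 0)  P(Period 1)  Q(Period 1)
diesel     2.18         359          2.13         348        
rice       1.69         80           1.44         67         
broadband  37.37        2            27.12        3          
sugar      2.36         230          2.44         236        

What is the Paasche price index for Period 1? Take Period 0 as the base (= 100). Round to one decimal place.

Paasche price index uses current-period quantities as weights.
ΣP(Period 1)·Q(Period 1) = 2.13×348 + 1.44×67 + 27.12×3 + 2.44×236 = 741.24 + 96.48 + 81.36 + 575.84 = 1494.92
ΣP(Period 0)·Q(Period 1) = 2.18×348 + 1.69×67 + 37.37×3 + 2.36×236 = 758.64 + 113.23 + 112.11 + 556.96 = 1540.94
Index = 1494.92 / 1540.94 × 100 = 97.0135

97.0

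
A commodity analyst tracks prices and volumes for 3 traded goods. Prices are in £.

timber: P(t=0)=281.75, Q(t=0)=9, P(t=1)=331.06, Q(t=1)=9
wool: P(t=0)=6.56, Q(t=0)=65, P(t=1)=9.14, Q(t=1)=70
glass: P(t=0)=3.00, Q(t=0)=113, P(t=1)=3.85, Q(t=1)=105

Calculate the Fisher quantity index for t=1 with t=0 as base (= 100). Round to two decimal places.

Laspeyres component (base-period weights):
ΣP(t=0)Q(t=1) = 281.75×9 + 6.56×70 + 3.00×105 = 2535.75 + 459.2 + 315 = 3309.95
ΣP(t=0)Q(t=0) = 281.75×9 + 6.56×65 + 3.00×113 = 2535.75 + 426.4 + 339 = 3301.15
L = 3309.95 / 3301.15 × 100 = 100.2666
Paasche component (current-period weights):
ΣP(t=1)Q(t=1) = 331.06×9 + 9.14×70 + 3.85×105 = 2979.54 + 639.8 + 404.25 = 4023.59
ΣP(t=1)Q(t=0) = 331.06×9 + 9.14×65 + 3.85×113 = 2979.54 + 594.1 + 435.05 = 4008.69
P = 4023.59 / 4008.69 × 100 = 100.3717
Fisher = √(L × P) = √(100.2666 × 100.3717) = 100.3191

100.32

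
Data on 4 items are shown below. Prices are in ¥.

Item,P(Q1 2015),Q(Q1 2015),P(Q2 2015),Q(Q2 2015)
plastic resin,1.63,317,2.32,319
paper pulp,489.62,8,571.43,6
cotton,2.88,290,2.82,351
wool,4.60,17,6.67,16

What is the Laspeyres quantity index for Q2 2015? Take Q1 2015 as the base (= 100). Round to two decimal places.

Laspeyres quantity index uses base-period prices as weights.
ΣP(Q1 2015)·Q(Q2 2015) = 1.63×319 + 489.62×6 + 2.88×351 + 4.60×16 = 519.97 + 2937.72 + 1010.88 + 73.6 = 4542.17
ΣP(Q1 2015)·Q(Q1 2015) = 1.63×317 + 489.62×8 + 2.88×290 + 4.60×17 = 516.71 + 3916.96 + 835.2 + 78.2 = 5347.07
Index = 4542.17 / 5347.07 × 100 = 84.9469

84.95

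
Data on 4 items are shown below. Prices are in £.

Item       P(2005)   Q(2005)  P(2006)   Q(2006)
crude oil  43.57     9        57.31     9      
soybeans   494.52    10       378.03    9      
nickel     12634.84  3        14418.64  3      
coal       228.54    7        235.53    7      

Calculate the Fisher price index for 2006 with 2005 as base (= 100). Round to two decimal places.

Laspeyres component (base-period weights):
ΣP(2006)Q(2005) = 57.31×9 + 378.03×10 + 14418.64×3 + 235.53×7 = 515.79 + 3780.3 + 43255.92 + 1648.71 = 49200.72
ΣP(2005)Q(2005) = 43.57×9 + 494.52×10 + 12634.84×3 + 228.54×7 = 392.13 + 4945.2 + 37904.52 + 1599.78 = 44841.63
L = 49200.72 / 44841.63 × 100 = 109.7211
Paasche component (current-period weights):
ΣP(2006)Q(2006) = 57.31×9 + 378.03×9 + 14418.64×3 + 235.53×7 = 515.79 + 3402.27 + 43255.92 + 1648.71 = 48822.69
ΣP(2005)Q(2006) = 43.57×9 + 494.52×9 + 12634.84×3 + 228.54×7 = 392.13 + 4450.68 + 37904.52 + 1599.78 = 44347.11
P = 48822.69 / 44347.11 × 100 = 110.0922
Fisher = √(L × P) = √(109.7211 × 110.0922) = 109.9065

109.91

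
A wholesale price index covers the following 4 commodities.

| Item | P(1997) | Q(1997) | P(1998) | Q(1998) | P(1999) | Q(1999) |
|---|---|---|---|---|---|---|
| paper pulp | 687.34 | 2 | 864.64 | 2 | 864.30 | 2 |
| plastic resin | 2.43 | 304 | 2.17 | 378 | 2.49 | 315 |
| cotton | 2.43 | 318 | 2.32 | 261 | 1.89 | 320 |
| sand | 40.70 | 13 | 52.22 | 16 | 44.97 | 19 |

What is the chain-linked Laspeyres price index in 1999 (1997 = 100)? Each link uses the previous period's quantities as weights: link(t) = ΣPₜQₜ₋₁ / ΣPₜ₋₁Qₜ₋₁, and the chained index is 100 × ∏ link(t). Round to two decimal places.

Link 1997→1998:
ΣP(1998)Q(1997) = 864.64×2 + 2.17×304 + 2.32×318 + 52.22×13 = 1729.28 + 659.68 + 737.76 + 678.86 = 3805.58
ΣP(1997)Q(1997) = 687.34×2 + 2.43×304 + 2.43×318 + 40.70×13 = 1374.68 + 738.72 + 772.74 + 529.1 = 3415.24
link = 3805.58/3415.24 = 1.114294
Link 1998→1999:
ΣP(1999)Q(1998) = 864.30×2 + 2.49×378 + 1.89×261 + 44.97×16 = 1728.6 + 941.22 + 493.29 + 719.52 = 3882.63
ΣP(1998)Q(1998) = 864.64×2 + 2.17×378 + 2.32×261 + 52.22×16 = 1729.28 + 820.26 + 605.52 + 835.52 = 3990.58
link = 3882.63/3990.58 = 0.972949
Chained index = 100 × 1.114294 × 0.972949 = 108.4151

108.42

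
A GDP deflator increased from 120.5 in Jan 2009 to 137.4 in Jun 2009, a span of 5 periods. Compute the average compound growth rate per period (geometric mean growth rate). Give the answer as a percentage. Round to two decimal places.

2.66%

Growth factor = (137.4/120.5)^(1/5) = (1.140249)^(1/5) = 1.026597
Growth rate = 1.026597 − 1 = 0.026597 = 2.6597%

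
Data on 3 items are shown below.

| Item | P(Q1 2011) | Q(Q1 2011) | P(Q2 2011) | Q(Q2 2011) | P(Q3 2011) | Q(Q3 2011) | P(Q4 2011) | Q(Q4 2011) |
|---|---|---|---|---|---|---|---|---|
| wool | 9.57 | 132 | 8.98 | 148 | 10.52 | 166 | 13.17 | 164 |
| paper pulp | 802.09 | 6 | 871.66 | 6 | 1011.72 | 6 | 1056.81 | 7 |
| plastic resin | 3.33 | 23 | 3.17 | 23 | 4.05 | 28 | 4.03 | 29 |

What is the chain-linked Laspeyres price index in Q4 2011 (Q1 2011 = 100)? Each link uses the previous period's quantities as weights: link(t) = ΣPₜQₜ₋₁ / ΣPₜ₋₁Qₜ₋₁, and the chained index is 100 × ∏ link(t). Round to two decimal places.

Link Q1 2011→Q2 2011:
ΣP(Q2 2011)Q(Q1 2011) = 8.98×132 + 871.66×6 + 3.17×23 = 1185.36 + 5229.96 + 72.91 = 6488.23
ΣP(Q1 2011)Q(Q1 2011) = 9.57×132 + 802.09×6 + 3.33×23 = 1263.24 + 4812.54 + 76.59 = 6152.37
link = 6488.23/6152.37 = 1.054590
Link Q2 2011→Q3 2011:
ΣP(Q3 2011)Q(Q2 2011) = 10.52×148 + 1011.72×6 + 4.05×23 = 1556.96 + 6070.32 + 93.15 = 7720.43
ΣP(Q2 2011)Q(Q2 2011) = 8.98×148 + 871.66×6 + 3.17×23 = 1329.04 + 5229.96 + 72.91 = 6631.91
link = 7720.43/6631.91 = 1.164134
Link Q3 2011→Q4 2011:
ΣP(Q4 2011)Q(Q3 2011) = 13.17×166 + 1056.81×6 + 4.03×28 = 2186.22 + 6340.86 + 112.84 = 8639.92
ΣP(Q3 2011)Q(Q3 2011) = 10.52×166 + 1011.72×6 + 4.05×28 = 1746.32 + 6070.32 + 113.4 = 7930.04
link = 8639.92/7930.04 = 1.089518
Chained index = 100 × 1.054590 × 1.164134 × 1.089518 = 133.7584

133.76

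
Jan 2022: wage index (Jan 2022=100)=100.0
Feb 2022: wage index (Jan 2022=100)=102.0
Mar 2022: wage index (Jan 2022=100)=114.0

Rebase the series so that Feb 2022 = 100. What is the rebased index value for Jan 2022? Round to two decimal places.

98.04

Rebased(Jan 2022) = 100.0 / 102.0 × 100 = 98.0392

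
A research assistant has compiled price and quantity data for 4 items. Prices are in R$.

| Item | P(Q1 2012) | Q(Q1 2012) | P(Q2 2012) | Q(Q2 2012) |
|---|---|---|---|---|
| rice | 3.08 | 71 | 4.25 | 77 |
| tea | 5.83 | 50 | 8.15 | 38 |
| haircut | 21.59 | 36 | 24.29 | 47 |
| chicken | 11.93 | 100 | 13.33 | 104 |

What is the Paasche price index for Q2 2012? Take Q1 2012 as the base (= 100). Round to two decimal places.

Paasche price index uses current-period quantities as weights.
ΣP(Q2 2012)·Q(Q2 2012) = 4.25×77 + 8.15×38 + 24.29×47 + 13.33×104 = 327.25 + 309.7 + 1141.63 + 1386.32 = 3164.9
ΣP(Q1 2012)·Q(Q2 2012) = 3.08×77 + 5.83×38 + 21.59×47 + 11.93×104 = 237.16 + 221.54 + 1014.73 + 1240.72 = 2714.15
Index = 3164.9 / 2714.15 × 100 = 116.6074

116.61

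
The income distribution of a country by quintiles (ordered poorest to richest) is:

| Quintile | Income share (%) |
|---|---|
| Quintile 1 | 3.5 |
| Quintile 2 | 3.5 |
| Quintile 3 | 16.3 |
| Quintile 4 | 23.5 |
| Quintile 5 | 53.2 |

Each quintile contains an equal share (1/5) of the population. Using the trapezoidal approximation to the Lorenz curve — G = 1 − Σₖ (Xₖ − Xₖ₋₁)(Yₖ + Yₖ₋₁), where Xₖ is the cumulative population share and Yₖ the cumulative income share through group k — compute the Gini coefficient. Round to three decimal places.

Cumulative income shares Yₖ: 0.0350, 0.0700, 0.2330, 0.4680, 1.0000
Σ (Xₖ−Xₖ₋₁)(Yₖ+Yₖ₋₁) = (1/5)(0.0350+0.0000) + (1/5)(0.0700+0.0350) + (1/5)(0.2330+0.0700) + (1/5)(0.4680+0.2330) + (1/5)(1.0000+0.4680)
  = 0.0070 + 0.0210 + 0.0606 + 0.1402 + 0.2936 = 0.5224
G = 1 − 0.5224 = 0.4776

0.478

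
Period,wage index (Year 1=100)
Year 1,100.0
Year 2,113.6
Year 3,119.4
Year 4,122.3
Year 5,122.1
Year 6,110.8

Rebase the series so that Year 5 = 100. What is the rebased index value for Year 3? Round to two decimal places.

97.79

Rebased(Year 3) = 119.4 / 122.1 × 100 = 97.7887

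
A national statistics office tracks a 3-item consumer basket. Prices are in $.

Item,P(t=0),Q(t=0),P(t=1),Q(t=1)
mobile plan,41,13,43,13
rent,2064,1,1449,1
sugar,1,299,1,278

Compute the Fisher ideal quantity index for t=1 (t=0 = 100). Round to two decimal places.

99.18

Laspeyres component (base-period weights):
ΣP(t=0)Q(t=1) = 41×13 + 2064×1 + 1×278 = 533 + 2064 + 278 = 2875
ΣP(t=0)Q(t=0) = 41×13 + 2064×1 + 1×299 = 533 + 2064 + 299 = 2896
L = 2875 / 2896 × 100 = 99.2749
Paasche component (current-period weights):
ΣP(t=1)Q(t=1) = 43×13 + 1449×1 + 1×278 = 559 + 1449 + 278 = 2286
ΣP(t=1)Q(t=0) = 43×13 + 1449×1 + 1×299 = 559 + 1449 + 299 = 2307
P = 2286 / 2307 × 100 = 99.0897
Fisher = √(L × P) = √(99.2749 × 99.0897) = 99.1823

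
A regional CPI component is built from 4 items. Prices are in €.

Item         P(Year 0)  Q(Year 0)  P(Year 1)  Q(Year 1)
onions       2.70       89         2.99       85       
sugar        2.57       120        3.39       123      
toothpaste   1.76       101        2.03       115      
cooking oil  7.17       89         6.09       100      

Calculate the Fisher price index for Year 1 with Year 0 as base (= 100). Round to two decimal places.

103.69

Laspeyres component (base-period weights):
ΣP(Year 1)Q(Year 0) = 2.99×89 + 3.39×120 + 2.03×101 + 6.09×89 = 266.11 + 406.8 + 205.03 + 542.01 = 1419.95
ΣP(Year 0)Q(Year 0) = 2.70×89 + 2.57×120 + 1.76×101 + 7.17×89 = 240.3 + 308.4 + 177.76 + 638.13 = 1364.59
L = 1419.95 / 1364.59 × 100 = 104.0569
Paasche component (current-period weights):
ΣP(Year 1)Q(Year 1) = 2.99×85 + 3.39×123 + 2.03×115 + 6.09×100 = 254.15 + 416.97 + 233.45 + 609 = 1513.57
ΣP(Year 0)Q(Year 1) = 2.70×85 + 2.57×123 + 1.76×115 + 7.17×100 = 229.5 + 316.11 + 202.4 + 717 = 1465.01
P = 1513.57 / 1465.01 × 100 = 103.3147
Fisher = √(L × P) = √(104.0569 × 103.3147) = 103.6851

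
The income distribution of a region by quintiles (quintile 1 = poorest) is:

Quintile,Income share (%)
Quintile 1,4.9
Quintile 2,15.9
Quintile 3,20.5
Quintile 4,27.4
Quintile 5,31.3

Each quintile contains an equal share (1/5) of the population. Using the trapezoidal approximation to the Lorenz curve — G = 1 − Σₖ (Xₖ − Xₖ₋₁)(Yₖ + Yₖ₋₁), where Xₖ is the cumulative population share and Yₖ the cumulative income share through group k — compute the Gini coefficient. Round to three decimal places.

Cumulative income shares Yₖ: 0.0490, 0.2080, 0.4130, 0.6870, 1.0000
Σ (Xₖ−Xₖ₋₁)(Yₖ+Yₖ₋₁) = (1/5)(0.0490+0.0000) + (1/5)(0.2080+0.0490) + (1/5)(0.4130+0.2080) + (1/5)(0.6870+0.4130) + (1/5)(1.0000+0.6870)
  = 0.0098 + 0.0514 + 0.1242 + 0.2200 + 0.3374 = 0.7428
G = 1 − 0.7428 = 0.2572

0.257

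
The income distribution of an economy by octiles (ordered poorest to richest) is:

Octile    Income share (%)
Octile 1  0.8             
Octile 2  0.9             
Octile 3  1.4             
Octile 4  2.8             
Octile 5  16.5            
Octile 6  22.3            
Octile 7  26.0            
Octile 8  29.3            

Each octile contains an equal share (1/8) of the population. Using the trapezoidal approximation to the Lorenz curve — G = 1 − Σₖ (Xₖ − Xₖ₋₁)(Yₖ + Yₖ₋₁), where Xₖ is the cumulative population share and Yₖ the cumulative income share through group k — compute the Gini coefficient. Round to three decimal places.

0.502

Cumulative income shares Yₖ: 0.0080, 0.0170, 0.0310, 0.0590, 0.2240, 0.4470, 0.7070, 1.0000
Σ (Xₖ−Xₖ₋₁)(Yₖ+Yₖ₋₁) = (1/8)(0.0080+0.0000) + (1/8)(0.0170+0.0080) + (1/8)(0.0310+0.0170) + (1/8)(0.0590+0.0310) + (1/8)(0.2240+0.0590) + (1/8)(0.4470+0.2240) + (1/8)(0.7070+0.4470) + (1/8)(1.0000+0.7070)
  = 0.0010 + 0.0031 + 0.0060 + 0.0112 + 0.0354 + 0.0839 + 0.1443 + 0.2134 = 0.4983
G = 1 − 0.4983 = 0.5017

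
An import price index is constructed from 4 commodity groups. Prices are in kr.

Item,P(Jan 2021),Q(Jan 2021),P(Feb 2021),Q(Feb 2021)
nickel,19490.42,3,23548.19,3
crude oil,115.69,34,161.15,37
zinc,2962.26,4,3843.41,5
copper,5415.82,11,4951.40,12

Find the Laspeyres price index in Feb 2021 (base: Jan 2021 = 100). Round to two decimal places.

109.07

Laspeyres price index uses base-period quantities as weights.
ΣP(Feb 2021)·Q(Jan 2021) = 23548.19×3 + 161.15×34 + 3843.41×4 + 4951.40×11 = 70644.57 + 5479.1 + 15373.64 + 54465.4 = 145962.71
ΣP(Jan 2021)·Q(Jan 2021) = 19490.42×3 + 115.69×34 + 2962.26×4 + 5415.82×11 = 58471.26 + 3933.46 + 11849.04 + 59574.02 = 133827.78
Index = 145962.71 / 133827.78 × 100 = 109.0676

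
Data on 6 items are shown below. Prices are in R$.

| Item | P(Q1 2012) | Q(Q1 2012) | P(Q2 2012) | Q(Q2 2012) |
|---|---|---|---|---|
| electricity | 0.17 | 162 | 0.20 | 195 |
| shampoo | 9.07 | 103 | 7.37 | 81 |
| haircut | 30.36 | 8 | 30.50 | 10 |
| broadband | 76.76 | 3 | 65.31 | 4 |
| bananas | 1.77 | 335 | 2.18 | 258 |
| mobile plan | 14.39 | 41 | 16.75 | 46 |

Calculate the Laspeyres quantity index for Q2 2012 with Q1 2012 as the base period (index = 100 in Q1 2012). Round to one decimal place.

Laspeyres quantity index uses base-period prices as weights.
ΣP(Q1 2012)·Q(Q2 2012) = 0.17×195 + 9.07×81 + 30.36×10 + 76.76×4 + 1.77×258 + 14.39×46 = 33.15 + 734.67 + 303.6 + 307.04 + 456.66 + 661.94 = 2497.06
ΣP(Q1 2012)·Q(Q1 2012) = 0.17×162 + 9.07×103 + 30.36×8 + 76.76×3 + 1.77×335 + 14.39×41 = 27.54 + 934.21 + 242.88 + 230.28 + 592.95 + 589.99 = 2617.85
Index = 2497.06 / 2617.85 × 100 = 95.3859

95.4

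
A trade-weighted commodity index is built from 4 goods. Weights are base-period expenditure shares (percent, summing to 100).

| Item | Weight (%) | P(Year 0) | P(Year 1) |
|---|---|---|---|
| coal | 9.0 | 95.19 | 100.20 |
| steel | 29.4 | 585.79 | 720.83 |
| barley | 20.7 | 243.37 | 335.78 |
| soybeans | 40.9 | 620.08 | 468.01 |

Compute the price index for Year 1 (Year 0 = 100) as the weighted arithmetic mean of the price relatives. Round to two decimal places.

coal: 9.0 × (100.20/95.19) = 9.0 × 1.052632 = 9.4737
steel: 29.4 × (720.83/585.79) = 29.4 × 1.230526 = 36.1775
barley: 20.7 × (335.78/243.37) = 20.7 × 1.379710 = 28.5600
soybeans: 40.9 × (468.01/620.08) = 40.9 × 0.754757 = 30.8696
Index = Σ wᵢ·(p₁ᵢ/p₀ᵢ) = 9.4737 + 36.1775 + 28.5600 + 30.8696 = 105.0807

105.08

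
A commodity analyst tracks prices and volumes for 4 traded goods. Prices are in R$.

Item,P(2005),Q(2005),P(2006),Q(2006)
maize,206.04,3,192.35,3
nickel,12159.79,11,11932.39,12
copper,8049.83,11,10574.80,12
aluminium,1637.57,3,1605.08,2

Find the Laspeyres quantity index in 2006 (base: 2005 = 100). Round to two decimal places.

108.15

Laspeyres quantity index uses base-period prices as weights.
ΣP(2005)·Q(2006) = 206.04×3 + 12159.79×12 + 8049.83×12 + 1637.57×2 = 618.12 + 145917.48 + 96597.96 + 3275.14 = 246408.7
ΣP(2005)·Q(2005) = 206.04×3 + 12159.79×11 + 8049.83×11 + 1637.57×3 = 618.12 + 133757.69 + 88548.13 + 4912.71 = 227836.65
Index = 246408.7 / 227836.65 × 100 = 108.1515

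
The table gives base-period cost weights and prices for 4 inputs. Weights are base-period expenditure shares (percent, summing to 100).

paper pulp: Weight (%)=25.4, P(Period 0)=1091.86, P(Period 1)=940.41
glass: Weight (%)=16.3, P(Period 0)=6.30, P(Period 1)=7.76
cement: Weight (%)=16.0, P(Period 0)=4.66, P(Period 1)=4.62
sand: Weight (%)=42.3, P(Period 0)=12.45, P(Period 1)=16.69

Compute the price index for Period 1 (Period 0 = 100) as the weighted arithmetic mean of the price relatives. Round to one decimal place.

114.5

paper pulp: 25.4 × (940.41/1091.86) = 25.4 × 0.861292 = 21.8768
glass: 16.3 × (7.76/6.30) = 16.3 × 1.231746 = 20.0775
cement: 16.0 × (4.62/4.66) = 16.0 × 0.991416 = 15.8627
sand: 42.3 × (16.69/12.45) = 42.3 × 1.340562 = 56.7058
Index = Σ wᵢ·(p₁ᵢ/p₀ᵢ) = 21.8768 + 20.0775 + 15.8627 + 56.7058 = 114.5227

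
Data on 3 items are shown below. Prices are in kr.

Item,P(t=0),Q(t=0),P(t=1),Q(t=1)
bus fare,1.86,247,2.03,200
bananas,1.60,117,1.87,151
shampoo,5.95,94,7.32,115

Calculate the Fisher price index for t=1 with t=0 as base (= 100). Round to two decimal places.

Laspeyres component (base-period weights):
ΣP(t=1)Q(t=0) = 2.03×247 + 1.87×117 + 7.32×94 = 501.41 + 218.79 + 688.08 = 1408.28
ΣP(t=0)Q(t=0) = 1.86×247 + 1.60×117 + 5.95×94 = 459.42 + 187.2 + 559.3 = 1205.92
L = 1408.28 / 1205.92 × 100 = 116.7805
Paasche component (current-period weights):
ΣP(t=1)Q(t=1) = 2.03×200 + 1.87×151 + 7.32×115 = 406 + 282.37 + 841.8 = 1530.17
ΣP(t=0)Q(t=1) = 1.86×200 + 1.60×151 + 5.95×115 = 372 + 241.6 + 684.25 = 1297.85
P = 1530.17 / 1297.85 × 100 = 117.9004
Fisher = √(L × P) = √(116.7805 × 117.9004) = 117.3391

117.34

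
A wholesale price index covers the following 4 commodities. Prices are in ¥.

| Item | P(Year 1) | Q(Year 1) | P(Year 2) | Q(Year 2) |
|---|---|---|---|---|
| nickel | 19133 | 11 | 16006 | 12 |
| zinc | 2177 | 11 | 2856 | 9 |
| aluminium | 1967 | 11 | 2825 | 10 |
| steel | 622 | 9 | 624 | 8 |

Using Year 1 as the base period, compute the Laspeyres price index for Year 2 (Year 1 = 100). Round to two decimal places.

93.32

Laspeyres price index uses base-period quantities as weights.
ΣP(Year 2)·Q(Year 1) = 16006×11 + 2856×11 + 2825×11 + 624×9 = 176066 + 31416 + 31075 + 5616 = 244173
ΣP(Year 1)·Q(Year 1) = 19133×11 + 2177×11 + 1967×11 + 622×9 = 210463 + 23947 + 21637 + 5598 = 261645
Index = 244173 / 261645 × 100 = 93.3222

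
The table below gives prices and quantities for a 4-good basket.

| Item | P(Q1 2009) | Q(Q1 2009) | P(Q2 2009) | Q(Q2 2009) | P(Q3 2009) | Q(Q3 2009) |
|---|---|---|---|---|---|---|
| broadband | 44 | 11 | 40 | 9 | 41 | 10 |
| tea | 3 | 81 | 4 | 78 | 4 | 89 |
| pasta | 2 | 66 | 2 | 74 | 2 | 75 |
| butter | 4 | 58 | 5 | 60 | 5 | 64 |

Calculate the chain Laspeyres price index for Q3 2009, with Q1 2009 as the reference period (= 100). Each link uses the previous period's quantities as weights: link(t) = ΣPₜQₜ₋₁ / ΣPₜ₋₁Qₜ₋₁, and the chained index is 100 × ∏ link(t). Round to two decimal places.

Link Q1 2009→Q2 2009:
ΣP(Q2 2009)Q(Q1 2009) = 40×11 + 4×81 + 2×66 + 5×58 = 440 + 324 + 132 + 290 = 1186
ΣP(Q1 2009)Q(Q1 2009) = 44×11 + 3×81 + 2×66 + 4×58 = 484 + 243 + 132 + 232 = 1091
link = 1186/1091 = 1.087076
Link Q2 2009→Q3 2009:
ΣP(Q3 2009)Q(Q2 2009) = 41×9 + 4×78 + 2×74 + 5×60 = 369 + 312 + 148 + 300 = 1129
ΣP(Q2 2009)Q(Q2 2009) = 40×9 + 4×78 + 2×74 + 5×60 = 360 + 312 + 148 + 300 = 1120
link = 1129/1120 = 1.008036
Chained index = 100 × 1.087076 × 1.008036 = 109.5812

109.58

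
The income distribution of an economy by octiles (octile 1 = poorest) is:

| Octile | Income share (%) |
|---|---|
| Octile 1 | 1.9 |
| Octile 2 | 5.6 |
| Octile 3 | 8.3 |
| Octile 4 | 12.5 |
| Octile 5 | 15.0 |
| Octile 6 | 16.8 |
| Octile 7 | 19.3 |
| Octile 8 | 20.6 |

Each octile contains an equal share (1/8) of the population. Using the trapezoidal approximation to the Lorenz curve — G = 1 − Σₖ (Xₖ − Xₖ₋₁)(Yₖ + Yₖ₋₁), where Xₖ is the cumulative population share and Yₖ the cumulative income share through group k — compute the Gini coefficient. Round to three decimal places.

0.284

Cumulative income shares Yₖ: 0.0190, 0.0750, 0.1580, 0.2830, 0.4330, 0.6010, 0.7940, 1.0000
Σ (Xₖ−Xₖ₋₁)(Yₖ+Yₖ₋₁) = (1/8)(0.0190+0.0000) + (1/8)(0.0750+0.0190) + (1/8)(0.1580+0.0750) + (1/8)(0.2830+0.1580) + (1/8)(0.4330+0.2830) + (1/8)(0.6010+0.4330) + (1/8)(0.7940+0.6010) + (1/8)(1.0000+0.7940)
  = 0.0024 + 0.0118 + 0.0291 + 0.0551 + 0.0895 + 0.1293 + 0.1744 + 0.2243 = 0.7158
G = 1 − 0.7158 = 0.2842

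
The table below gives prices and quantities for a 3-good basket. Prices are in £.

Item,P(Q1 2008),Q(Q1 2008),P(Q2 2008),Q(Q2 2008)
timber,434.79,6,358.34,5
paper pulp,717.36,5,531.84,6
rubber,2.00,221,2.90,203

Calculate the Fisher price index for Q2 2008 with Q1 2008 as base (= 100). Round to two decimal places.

Laspeyres component (base-period weights):
ΣP(Q2 2008)Q(Q1 2008) = 358.34×6 + 531.84×5 + 2.90×221 = 2150.04 + 2659.2 + 640.9 = 5450.14
ΣP(Q1 2008)Q(Q1 2008) = 434.79×6 + 717.36×5 + 2.00×221 = 2608.74 + 3586.8 + 442 = 6637.54
L = 5450.14 / 6637.54 × 100 = 82.1108
Paasche component (current-period weights):
ΣP(Q2 2008)Q(Q2 2008) = 358.34×5 + 531.84×6 + 2.90×203 = 1791.7 + 3191.04 + 588.7 = 5571.44
ΣP(Q1 2008)Q(Q2 2008) = 434.79×5 + 717.36×6 + 2.00×203 = 2173.95 + 4304.16 + 406 = 6884.11
P = 5571.44 / 6884.11 × 100 = 80.9319
Fisher = √(L × P) = √(82.1108 × 80.9319) = 81.5192

81.52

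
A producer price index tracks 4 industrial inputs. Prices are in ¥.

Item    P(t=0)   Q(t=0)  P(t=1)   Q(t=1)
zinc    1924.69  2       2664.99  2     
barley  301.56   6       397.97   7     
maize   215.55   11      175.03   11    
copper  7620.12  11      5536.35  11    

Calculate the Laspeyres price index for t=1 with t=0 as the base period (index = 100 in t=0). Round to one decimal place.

Laspeyres price index uses base-period quantities as weights.
ΣP(t=1)·Q(t=0) = 2664.99×2 + 397.97×6 + 175.03×11 + 5536.35×11 = 5329.98 + 2387.82 + 1925.33 + 60899.85 = 70542.98
ΣP(t=0)·Q(t=0) = 1924.69×2 + 301.56×6 + 215.55×11 + 7620.12×11 = 3849.38 + 1809.36 + 2371.05 + 83821.32 = 91851.11
Index = 70542.98 / 91851.11 × 100 = 76.8014

76.8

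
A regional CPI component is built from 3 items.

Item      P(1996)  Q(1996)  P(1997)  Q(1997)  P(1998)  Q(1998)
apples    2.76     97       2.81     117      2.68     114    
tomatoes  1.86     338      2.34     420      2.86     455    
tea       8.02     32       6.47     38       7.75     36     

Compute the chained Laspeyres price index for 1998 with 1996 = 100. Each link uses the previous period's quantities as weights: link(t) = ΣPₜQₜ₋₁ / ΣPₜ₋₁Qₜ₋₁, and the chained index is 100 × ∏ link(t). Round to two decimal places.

Link 1996→1997:
ΣP(1997)Q(1996) = 2.81×97 + 2.34×338 + 6.47×32 = 272.57 + 790.92 + 207.04 = 1270.53
ΣP(1996)Q(1996) = 2.76×97 + 1.86×338 + 8.02×32 = 267.72 + 628.68 + 256.64 = 1153.04
link = 1270.53/1153.04 = 1.101896
Link 1997→1998:
ΣP(1998)Q(1997) = 2.68×117 + 2.86×420 + 7.75×38 = 313.56 + 1201.2 + 294.5 = 1809.26
ΣP(1997)Q(1997) = 2.81×117 + 2.34×420 + 6.47×38 = 328.77 + 982.8 + 245.86 = 1557.43
link = 1809.26/1557.43 = 1.161696
Chained index = 100 × 1.101896 × 1.161696 = 128.0068

128.01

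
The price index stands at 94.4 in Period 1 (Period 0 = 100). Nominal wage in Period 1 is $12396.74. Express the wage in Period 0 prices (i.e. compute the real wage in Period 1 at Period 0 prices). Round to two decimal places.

Real = Nominal ÷ (Index/100) = 12396.74 ÷ (94.4/100)
     = 12396.74 ÷ 0.944 = 13132.1398

13132.14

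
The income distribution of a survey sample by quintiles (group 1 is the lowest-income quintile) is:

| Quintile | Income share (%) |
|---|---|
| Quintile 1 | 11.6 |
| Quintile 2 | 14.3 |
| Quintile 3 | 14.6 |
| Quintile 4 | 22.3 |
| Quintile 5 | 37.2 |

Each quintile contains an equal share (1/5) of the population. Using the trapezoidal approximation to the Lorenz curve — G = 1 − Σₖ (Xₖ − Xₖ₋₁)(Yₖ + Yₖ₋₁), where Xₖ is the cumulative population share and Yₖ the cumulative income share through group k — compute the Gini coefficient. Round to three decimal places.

0.237

Cumulative income shares Yₖ: 0.1160, 0.2590, 0.4050, 0.6280, 1.0000
Σ (Xₖ−Xₖ₋₁)(Yₖ+Yₖ₋₁) = (1/5)(0.1160+0.0000) + (1/5)(0.2590+0.1160) + (1/5)(0.4050+0.2590) + (1/5)(0.6280+0.4050) + (1/5)(1.0000+0.6280)
  = 0.0232 + 0.0750 + 0.1328 + 0.2066 + 0.3256 = 0.7632
G = 1 − 0.7632 = 0.2368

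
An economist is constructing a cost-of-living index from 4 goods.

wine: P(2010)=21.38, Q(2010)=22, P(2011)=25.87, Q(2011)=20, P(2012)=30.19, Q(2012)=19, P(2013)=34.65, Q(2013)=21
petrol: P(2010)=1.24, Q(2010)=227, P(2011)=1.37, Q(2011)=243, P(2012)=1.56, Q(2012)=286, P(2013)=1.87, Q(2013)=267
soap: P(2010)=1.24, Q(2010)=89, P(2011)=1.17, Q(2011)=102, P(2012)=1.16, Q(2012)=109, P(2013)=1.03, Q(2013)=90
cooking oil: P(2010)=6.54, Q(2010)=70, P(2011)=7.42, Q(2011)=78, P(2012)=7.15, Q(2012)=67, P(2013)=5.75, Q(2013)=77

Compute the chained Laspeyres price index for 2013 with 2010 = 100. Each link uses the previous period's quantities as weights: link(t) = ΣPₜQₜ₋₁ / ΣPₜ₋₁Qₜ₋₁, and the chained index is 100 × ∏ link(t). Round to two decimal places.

Link 2010→2011:
ΣP(2011)Q(2010) = 25.87×22 + 1.37×227 + 1.17×89 + 7.42×70 = 569.14 + 310.99 + 104.13 + 519.4 = 1503.66
ΣP(2010)Q(2010) = 21.38×22 + 1.24×227 + 1.24×89 + 6.54×70 = 470.36 + 281.48 + 110.36 + 457.8 = 1320
link = 1503.66/1320 = 1.139136
Link 2011→2012:
ΣP(2012)Q(2011) = 30.19×20 + 1.56×243 + 1.16×102 + 7.15×78 = 603.8 + 379.08 + 118.32 + 557.7 = 1658.9
ΣP(2011)Q(2011) = 25.87×20 + 1.37×243 + 1.17×102 + 7.42×78 = 517.4 + 332.91 + 119.34 + 578.76 = 1548.41
link = 1658.9/1548.41 = 1.071357
Link 2012→2013:
ΣP(2013)Q(2012) = 34.65×19 + 1.87×286 + 1.03×109 + 5.75×67 = 658.35 + 534.82 + 112.27 + 385.25 = 1690.69
ΣP(2012)Q(2012) = 30.19×19 + 1.56×286 + 1.16×109 + 7.15×67 = 573.61 + 446.16 + 126.44 + 479.05 = 1625.26
link = 1690.69/1625.26 = 1.040258
Chained index = 100 × 1.139136 × 1.071357 × 1.040258 = 126.9554

126.96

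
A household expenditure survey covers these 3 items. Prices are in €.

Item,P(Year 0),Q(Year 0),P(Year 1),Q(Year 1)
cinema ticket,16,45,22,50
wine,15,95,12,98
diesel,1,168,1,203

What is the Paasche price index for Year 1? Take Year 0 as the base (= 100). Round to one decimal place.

Paasche price index uses current-period quantities as weights.
ΣP(Year 1)·Q(Year 1) = 22×50 + 12×98 + 1×203 = 1100 + 1176 + 203 = 2479
ΣP(Year 0)·Q(Year 1) = 16×50 + 15×98 + 1×203 = 800 + 1470 + 203 = 2473
Index = 2479 / 2473 × 100 = 100.2426

100.2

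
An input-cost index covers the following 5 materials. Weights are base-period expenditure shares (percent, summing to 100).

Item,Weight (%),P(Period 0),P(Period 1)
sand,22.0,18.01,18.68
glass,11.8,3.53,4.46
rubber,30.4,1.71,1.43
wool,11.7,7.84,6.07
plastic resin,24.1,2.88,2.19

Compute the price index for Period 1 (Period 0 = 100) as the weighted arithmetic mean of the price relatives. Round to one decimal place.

sand: 22.0 × (18.68/18.01) = 22.0 × 1.037202 = 22.8184
glass: 11.8 × (4.46/3.53) = 11.8 × 1.263456 = 14.9088
rubber: 30.4 × (1.43/1.71) = 30.4 × 0.836257 = 25.4222
wool: 11.7 × (6.07/7.84) = 11.7 × 0.774235 = 9.0585
plastic resin: 24.1 × (2.19/2.88) = 24.1 × 0.760417 = 18.3260
Index = Σ wᵢ·(p₁ᵢ/p₀ᵢ) = 22.8184 + 14.9088 + 25.4222 + 9.0585 + 18.3260 = 90.5340

90.5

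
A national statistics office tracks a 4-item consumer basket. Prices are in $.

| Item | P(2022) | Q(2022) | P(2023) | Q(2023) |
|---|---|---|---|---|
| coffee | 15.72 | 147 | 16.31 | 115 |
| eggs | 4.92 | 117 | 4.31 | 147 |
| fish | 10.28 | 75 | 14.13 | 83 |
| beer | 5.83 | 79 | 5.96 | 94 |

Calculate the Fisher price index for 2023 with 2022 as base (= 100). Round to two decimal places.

Laspeyres component (base-period weights):
ΣP(2023)Q(2022) = 16.31×147 + 4.31×117 + 14.13×75 + 5.96×79 = 2397.57 + 504.27 + 1059.75 + 470.84 = 4432.43
ΣP(2022)Q(2022) = 15.72×147 + 4.92×117 + 10.28×75 + 5.83×79 = 2310.84 + 575.64 + 771 + 460.57 = 4118.05
L = 4432.43 / 4118.05 × 100 = 107.6342
Paasche component (current-period weights):
ΣP(2023)Q(2023) = 16.31×115 + 4.31×147 + 14.13×83 + 5.96×94 = 1875.65 + 633.57 + 1172.79 + 560.24 = 4242.25
ΣP(2022)Q(2023) = 15.72×115 + 4.92×147 + 10.28×83 + 5.83×94 = 1807.8 + 723.24 + 853.24 + 548.02 = 3932.3
P = 4242.25 / 3932.3 × 100 = 107.8822
Fisher = √(L × P) = √(107.6342 × 107.8822) = 107.7581

107.76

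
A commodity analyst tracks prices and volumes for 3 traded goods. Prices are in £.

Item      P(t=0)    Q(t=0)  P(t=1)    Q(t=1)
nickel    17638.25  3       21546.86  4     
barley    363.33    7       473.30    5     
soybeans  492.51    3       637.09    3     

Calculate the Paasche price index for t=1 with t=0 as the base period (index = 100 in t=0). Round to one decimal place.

122.5

Paasche price index uses current-period quantities as weights.
ΣP(t=1)·Q(t=1) = 21546.86×4 + 473.30×5 + 637.09×3 = 86187.44 + 2366.5 + 1911.27 = 90465.21
ΣP(t=0)·Q(t=1) = 17638.25×4 + 363.33×5 + 492.51×3 = 70553 + 1816.65 + 1477.53 = 73847.18
Index = 90465.21 / 73847.18 × 100 = 122.5033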